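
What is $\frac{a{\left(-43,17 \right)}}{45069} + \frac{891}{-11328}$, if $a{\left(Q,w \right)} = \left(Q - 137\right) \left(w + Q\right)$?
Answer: $\frac{1428729}{56726848} \approx 0.025186$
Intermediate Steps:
$a{\left(Q,w \right)} = \left(-137 + Q\right) \left(Q + w\right)$
$\frac{a{\left(-43,17 \right)}}{45069} + \frac{891}{-11328} = \frac{\left(-43\right)^{2} - -5891 - 2329 - 731}{45069} + \frac{891}{-11328} = \left(1849 + 5891 - 2329 - 731\right) \frac{1}{45069} + 891 \left(- \frac{1}{11328}\right) = 4680 \cdot \frac{1}{45069} - \frac{297}{3776} = \frac{1560}{15023} - \frac{297}{3776} = \frac{1428729}{56726848}$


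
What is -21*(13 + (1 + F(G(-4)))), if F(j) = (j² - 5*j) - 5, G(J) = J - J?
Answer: -189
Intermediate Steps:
G(J) = 0
F(j) = -5 + j² - 5*j
-21*(13 + (1 + F(G(-4)))) = -21*(13 + (1 + (-5 + 0² - 5*0))) = -21*(13 + (1 + (-5 + 0 + 0))) = -21*(13 + (1 - 5)) = -21*(13 - 4) = -21*9 = -189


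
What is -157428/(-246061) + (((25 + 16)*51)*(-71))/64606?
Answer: -26359668753/15897016966 ≈ -1.6582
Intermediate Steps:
-157428/(-246061) + (((25 + 16)*51)*(-71))/64606 = -157428*(-1/246061) + ((41*51)*(-71))*(1/64606) = 157428/246061 + (2091*(-71))*(1/64606) = 157428/246061 - 148461*1/64606 = 157428/246061 - 148461/64606 = -26359668753/15897016966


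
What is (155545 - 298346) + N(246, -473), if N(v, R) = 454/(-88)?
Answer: -6283471/44 ≈ -1.4281e+5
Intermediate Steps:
N(v, R) = -227/44 (N(v, R) = 454*(-1/88) = -227/44)
(155545 - 298346) + N(246, -473) = (155545 - 298346) - 227/44 = -142801 - 227/44 = -6283471/44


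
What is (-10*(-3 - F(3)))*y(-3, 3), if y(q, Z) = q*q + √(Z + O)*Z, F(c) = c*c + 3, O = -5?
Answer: 1350 + 450*I*√2 ≈ 1350.0 + 636.4*I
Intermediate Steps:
F(c) = 3 + c² (F(c) = c² + 3 = 3 + c²)
y(q, Z) = q² + Z*√(-5 + Z) (y(q, Z) = q*q + √(Z - 5)*Z = q² + √(-5 + Z)*Z = q² + Z*√(-5 + Z))
(-10*(-3 - F(3)))*y(-3, 3) = (-10*(-3 - (3 + 3²)))*((-3)² + 3*√(-5 + 3)) = (-10*(-3 - (3 + 9)))*(9 + 3*√(-2)) = (-10*(-3 - 1*12))*(9 + 3*(I*√2)) = (-10*(-3 - 12))*(9 + 3*I*√2) = (-10*(-15))*(9 + 3*I*√2) = 150*(9 + 3*I*√2) = 1350 + 450*I*√2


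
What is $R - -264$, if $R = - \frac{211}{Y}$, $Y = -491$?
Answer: $\frac{129835}{491} \approx 264.43$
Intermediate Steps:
$R = \frac{211}{491}$ ($R = - \frac{211}{-491} = \left(-211\right) \left(- \frac{1}{491}\right) = \frac{211}{491} \approx 0.42974$)
$R - -264 = \frac{211}{491} - -264 = \frac{211}{491} + 264 = \frac{129835}{491}$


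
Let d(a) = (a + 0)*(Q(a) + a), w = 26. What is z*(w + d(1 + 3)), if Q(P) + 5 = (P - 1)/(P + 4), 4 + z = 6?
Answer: 47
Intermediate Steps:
z = 2 (z = -4 + 6 = 2)
Q(P) = -5 + (-1 + P)/(4 + P) (Q(P) = -5 + (P - 1)/(P + 4) = -5 + (-1 + P)/(4 + P))
d(a) = a*(a + (-21 - 4*a)/(4 + a)) (d(a) = (a + 0)*((-21 - 4*a)/(4 + a) + a) = a*(a + (-21 - 4*a)/(4 + a)))
z*(w + d(1 + 3)) = 2*(26 + (1 + 3)*(-21 + (1 + 3)²)/(4 + (1 + 3))) = 2*(26 + 4*(-21 + 4²)/(4 + 4)) = 2*(26 + 4*(-21 + 16)/8) = 2*(26 + 4*(⅛)*(-5)) = 2*(26 - 5/2) = 2*(47/2) = 47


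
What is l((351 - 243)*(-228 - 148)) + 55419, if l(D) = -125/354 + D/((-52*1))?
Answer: 258630421/4602 ≈ 56200.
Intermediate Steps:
l(D) = -125/354 - D/52 (l(D) = -125*1/354 + D/(-52) = -125/354 + D*(-1/52) = -125/354 - D/52)
l((351 - 243)*(-228 - 148)) + 55419 = (-125/354 - (351 - 243)*(-228 - 148)/52) + 55419 = (-125/354 - 27*(-376)/13) + 55419 = (-125/354 - 1/52*(-40608)) + 55419 = (-125/354 + 10152/13) + 55419 = 3592183/4602 + 55419 = 258630421/4602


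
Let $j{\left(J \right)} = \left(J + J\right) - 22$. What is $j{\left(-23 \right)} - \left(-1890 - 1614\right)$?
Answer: $3436$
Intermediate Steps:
$j{\left(J \right)} = -22 + 2 J$ ($j{\left(J \right)} = 2 J - 22 = -22 + 2 J$)
$j{\left(-23 \right)} - \left(-1890 - 1614\right) = \left(-22 + 2 \left(-23\right)\right) - \left(-1890 - 1614\right) = \left(-22 - 46\right) - \left(-1890 - 1614\right) = -68 - -3504 = -68 + 3504 = 3436$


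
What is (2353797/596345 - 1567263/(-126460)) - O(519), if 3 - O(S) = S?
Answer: 8029161118311/15082757740 ≈ 532.34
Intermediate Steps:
O(S) = 3 - S
(2353797/596345 - 1567263/(-126460)) - O(519) = (2353797/596345 - 1567263/(-126460)) - (3 - 1*519) = (2353797*(1/596345) - 1567263*(-1/126460)) - (3 - 519) = (2353797/596345 + 1567263/126460) - 1*(-516) = 246458124471/15082757740 + 516 = 8029161118311/15082757740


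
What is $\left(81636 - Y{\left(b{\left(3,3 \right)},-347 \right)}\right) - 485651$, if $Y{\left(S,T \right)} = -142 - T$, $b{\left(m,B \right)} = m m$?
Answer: $-404220$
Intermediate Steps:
$b{\left(m,B \right)} = m^{2}$
$\left(81636 - Y{\left(b{\left(3,3 \right)},-347 \right)}\right) - 485651 = \left(81636 - \left(-142 - -347\right)\right) - 485651 = \left(81636 - \left(-142 + 347\right)\right) - 485651 = \left(81636 - 205\right) - 485651 = 81431 - 485651 = -404220$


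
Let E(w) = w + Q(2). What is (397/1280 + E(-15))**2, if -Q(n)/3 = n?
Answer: 701349289/1638400 ≈ 428.07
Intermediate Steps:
Q(n) = -3*n
E(w) = -6 + w (E(w) = w - 3*2 = w - 6 = -6 + w)
(397/1280 + E(-15))**2 = (397/1280 + (-6 - 15))**2 = (397*(1/1280) - 21)**2 = (397/1280 - 21)**2 = (-26483/1280)**2 = 701349289/1638400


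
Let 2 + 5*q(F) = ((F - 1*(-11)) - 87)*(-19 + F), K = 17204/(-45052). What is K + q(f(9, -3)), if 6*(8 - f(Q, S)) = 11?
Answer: 361793053/2027340 ≈ 178.46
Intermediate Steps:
f(Q, S) = 37/6 (f(Q, S) = 8 - ⅙*11 = 8 - 11/6 = 37/6)
K = -4301/11263 (K = 17204*(-1/45052) = -4301/11263 ≈ -0.38187)
q(F) = -⅖ + (-76 + F)*(-19 + F)/5 (q(F) = -⅖ + (((F - 1*(-11)) - 87)*(-19 + F))/5 = -⅖ + (((F + 11) - 87)*(-19 + F))/5 = -⅖ + (((11 + F) - 87)*(-19 + F))/5 = -⅖ + ((-76 + F)*(-19 + F))/5 = -⅖ + (-76 + F)*(-19 + F)/5)
K + q(f(9, -3)) = -4301/11263 + (1442/5 - 19*37/6 + (37/6)²/5) = -4301/11263 + (1442/5 - 703/6 + (⅕)*(1369/36)) = -4301/11263 + (1442/5 - 703/6 + 1369/180) = -4301/11263 + 32191/180 = 361793053/2027340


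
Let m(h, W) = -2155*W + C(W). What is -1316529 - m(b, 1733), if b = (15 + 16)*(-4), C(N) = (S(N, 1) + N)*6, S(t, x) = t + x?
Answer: 2397284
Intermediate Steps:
C(N) = 6 + 12*N (C(N) = ((N + 1) + N)*6 = ((1 + N) + N)*6 = (1 + 2*N)*6 = 6 + 12*N)
b = -124 (b = 31*(-4) = -124)
m(h, W) = 6 - 2143*W (m(h, W) = -2155*W + (6 + 12*W) = 6 - 2143*W)
-1316529 - m(b, 1733) = -1316529 - (6 - 2143*1733) = -1316529 - (6 - 3713819) = -1316529 - 1*(-3713813) = -1316529 + 3713813 = 2397284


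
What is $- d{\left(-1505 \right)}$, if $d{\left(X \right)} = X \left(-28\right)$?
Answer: $-42140$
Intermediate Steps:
$d{\left(X \right)} = - 28 X$
$- d{\left(-1505 \right)} = - \left(-28\right) \left(-1505\right) = \left(-1\right) 42140 = -42140$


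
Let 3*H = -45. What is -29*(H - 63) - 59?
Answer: 2203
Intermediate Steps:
H = -15 (H = (⅓)*(-45) = -15)
-29*(H - 63) - 59 = -29*(-15 - 63) - 59 = -29*(-78) - 59 = 2262 - 59 = 2203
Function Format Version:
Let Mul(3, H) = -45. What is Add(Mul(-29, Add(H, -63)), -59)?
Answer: 2203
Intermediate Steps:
H = -15 (H = Mul(Rational(1, 3), -45) = -15)
Add(Mul(-29, Add(H, -63)), -59) = Add(Mul(-29, Add(-15, -63)), -59) = Add(Mul(-29, -78), -59) = Add(2262, -59) = 2203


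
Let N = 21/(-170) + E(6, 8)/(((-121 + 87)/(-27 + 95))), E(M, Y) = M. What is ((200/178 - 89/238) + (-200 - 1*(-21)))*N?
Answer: 7781715639/3600940 ≈ 2161.0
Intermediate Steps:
N = -2061/170 (N = 21/(-170) + 6/(((-121 + 87)/(-27 + 95))) = 21*(-1/170) + 6/((-34/68)) = -21/170 + 6/((-34*1/68)) = -21/170 + 6/(-1/2) = -21/170 + 6*(-2) = -21/170 - 12 = -2061/170 ≈ -12.124)
((200/178 - 89/238) + (-200 - 1*(-21)))*N = ((200/178 - 89/238) + (-200 - 1*(-21)))*(-2061/170) = ((200*(1/178) - 89*1/238) + (-200 + 21))*(-2061/170) = ((100/89 - 89/238) - 179)*(-2061/170) = (15879/21182 - 179)*(-2061/170) = -3775699/21182*(-2061/170) = 7781715639/3600940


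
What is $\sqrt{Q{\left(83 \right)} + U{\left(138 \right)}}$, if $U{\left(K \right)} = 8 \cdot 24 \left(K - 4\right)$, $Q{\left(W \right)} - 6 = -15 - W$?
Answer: $2 \sqrt{6409} \approx 160.11$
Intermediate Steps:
$Q{\left(W \right)} = -9 - W$ ($Q{\left(W \right)} = 6 - \left(15 + W\right) = -9 - W$)
$U{\left(K \right)} = -768 + 192 K$ ($U{\left(K \right)} = 8 \cdot 24 \left(-4 + K\right) = 8 \left(-96 + 24 K\right) = -768 + 192 K$)
$\sqrt{Q{\left(83 \right)} + U{\left(138 \right)}} = \sqrt{\left(-9 - 83\right) + \left(-768 + 192 \cdot 138\right)} = \sqrt{\left(-9 - 83\right) + \left(-768 + 26496\right)} = \sqrt{-92 + 25728} = \sqrt{25636} = 2 \sqrt{6409}$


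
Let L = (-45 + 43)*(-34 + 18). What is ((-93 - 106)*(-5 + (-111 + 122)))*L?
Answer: -38208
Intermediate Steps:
L = 32 (L = -2*(-16) = 32)
((-93 - 106)*(-5 + (-111 + 122)))*L = ((-93 - 106)*(-5 + (-111 + 122)))*32 = -199*(-5 + 11)*32 = -199*6*32 = -1194*32 = -38208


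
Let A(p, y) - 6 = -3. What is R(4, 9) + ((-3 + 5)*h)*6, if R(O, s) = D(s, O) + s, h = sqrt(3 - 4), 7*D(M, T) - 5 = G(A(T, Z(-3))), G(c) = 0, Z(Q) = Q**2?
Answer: 68/7 + 12*I ≈ 9.7143 + 12.0*I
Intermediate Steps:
A(p, y) = 3 (A(p, y) = 6 - 3 = 3)
D(M, T) = 5/7 (D(M, T) = 5/7 + (1/7)*0 = 5/7 + 0 = 5/7)
h = I (h = sqrt(-1) = I ≈ 1.0*I)
R(O, s) = 5/7 + s
R(4, 9) + ((-3 + 5)*h)*6 = (5/7 + 9) + ((-3 + 5)*I)*6 = 68/7 + (2*I)*6 = 68/7 + 12*I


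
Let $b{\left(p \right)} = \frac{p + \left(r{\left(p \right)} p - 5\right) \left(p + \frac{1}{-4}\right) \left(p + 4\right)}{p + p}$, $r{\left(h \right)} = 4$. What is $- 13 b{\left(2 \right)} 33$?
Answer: $- \frac{28743}{8} \approx -3592.9$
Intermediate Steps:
$b{\left(p \right)} = \frac{p + \left(-5 + 4 p\right) \left(4 + p\right) \left(- \frac{1}{4} + p\right)}{2 p}$ ($b{\left(p \right)} = \frac{p + \left(4 p - 5\right) \left(p + \frac{1}{-4}\right) \left(p + 4\right)}{p + p} = \frac{p + \left(-5 + 4 p\right) \left(p - \frac{1}{4}\right) \left(4 + p\right)}{2 p} = \left(p + \left(-5 + 4 p\right) \left(- \frac{1}{4} + p\right) \left(4 + p\right)\right) \frac{1}{2 p} = \left(p + \left(-5 + 4 p\right) \left(4 + p\right) \left(- \frac{1}{4} + p\right)\right) \frac{1}{2 p} = \frac{p + \left(-5 + 4 p\right) \left(4 + p\right) \left(- \frac{1}{4} + p\right)}{2 p}$)
$- 13 b{\left(2 \right)} 33 = - 13 \frac{20 + 2 \left(-87 + 16 \cdot 2^{2} + 40 \cdot 2\right)}{8 \cdot 2} \cdot 33 = - 13 \cdot \frac{1}{8} \cdot \frac{1}{2} \left(20 + 2 \left(-87 + 16 \cdot 4 + 80\right)\right) 33 = - 13 \cdot \frac{1}{8} \cdot \frac{1}{2} \left(20 + 2 \left(-87 + 64 + 80\right)\right) 33 = - 13 \cdot \frac{1}{8} \cdot \frac{1}{2} \left(20 + 2 \cdot 57\right) 33 = - 13 \cdot \frac{1}{8} \cdot \frac{1}{2} \left(20 + 114\right) 33 = - 13 \cdot \frac{1}{8} \cdot \frac{1}{2} \cdot 134 \cdot 33 = \left(-13\right) \frac{67}{8} \cdot 33 = \left(- \frac{871}{8}\right) 33 = - \frac{28743}{8}$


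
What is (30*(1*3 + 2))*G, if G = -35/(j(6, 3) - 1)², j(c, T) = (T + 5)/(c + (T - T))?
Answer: -47250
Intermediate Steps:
j(c, T) = (5 + T)/c (j(c, T) = (5 + T)/(c + 0) = (5 + T)/c)
G = -315 (G = -35/((5 + 3)/6 - 1)² = -35/((⅙)*8 - 1)² = -35/(4/3 - 1)² = -35/((⅓)²) = -35/⅑ = -35*9 = -315)
(30*(1*3 + 2))*G = (30*(1*3 + 2))*(-315) = (30*(3 + 2))*(-315) = (30*5)*(-315) = 150*(-315) = -47250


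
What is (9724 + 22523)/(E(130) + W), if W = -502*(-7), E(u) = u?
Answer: 32247/3644 ≈ 8.8493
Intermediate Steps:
W = 3514
(9724 + 22523)/(E(130) + W) = (9724 + 22523)/(130 + 3514) = 32247/3644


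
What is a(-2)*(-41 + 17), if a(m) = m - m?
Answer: 0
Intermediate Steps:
a(m) = 0
a(-2)*(-41 + 17) = 0*(-41 + 17) = 0*(-24) = 0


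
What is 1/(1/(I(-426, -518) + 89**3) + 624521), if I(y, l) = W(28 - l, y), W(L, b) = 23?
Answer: 704992/440282308833 ≈ 1.6012e-6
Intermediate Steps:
I(y, l) = 23
1/(1/(I(-426, -518) + 89**3) + 624521) = 1/(1/(23 + 89**3) + 624521) = 1/(1/(23 + 704969) + 624521) = 1/(1/704992 + 624521) = 1/(440282308833/704992) = 704992/440282308833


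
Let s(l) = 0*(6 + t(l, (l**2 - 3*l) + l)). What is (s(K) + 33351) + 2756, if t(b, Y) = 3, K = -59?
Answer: 36107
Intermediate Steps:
s(l) = 0 (s(l) = 0*(6 + 3) = 0*9 = 0)
(s(K) + 33351) + 2756 = (0 + 33351) + 2756 = 33351 + 2756 = 36107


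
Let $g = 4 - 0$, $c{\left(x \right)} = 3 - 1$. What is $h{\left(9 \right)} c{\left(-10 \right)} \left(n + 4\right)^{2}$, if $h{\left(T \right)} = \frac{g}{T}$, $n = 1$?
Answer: $\frac{200}{9} \approx 22.222$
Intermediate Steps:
$c{\left(x \right)} = 2$ ($c{\left(x \right)} = 3 - 1 = 2$)
$g = 4$ ($g = 4 + 0 = 4$)
$h{\left(T \right)} = \frac{4}{T}$
$h{\left(9 \right)} c{\left(-10 \right)} \left(n + 4\right)^{2} = \frac{4}{9} \cdot 2 \left(1 + 4\right)^{2} = 4 \cdot \frac{1}{9} \cdot 2 \cdot 5^{2} = \frac{4}{9} \cdot 2 \cdot 25 = \frac{8}{9} \cdot 25 = \frac{200}{9}$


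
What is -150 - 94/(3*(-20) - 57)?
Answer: -17456/117 ≈ -149.20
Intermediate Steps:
-150 - 94/(3*(-20) - 57) = -150 - 94/(-60 - 57) = -150 - 94/(-117) = -150 - 1/117*(-94) = -150 + 94/117 = -17456/117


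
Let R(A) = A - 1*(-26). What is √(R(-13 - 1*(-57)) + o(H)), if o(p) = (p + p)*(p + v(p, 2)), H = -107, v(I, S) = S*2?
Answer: 4*√1382 ≈ 148.70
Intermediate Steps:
v(I, S) = 2*S
o(p) = 2*p*(4 + p) (o(p) = (p + p)*(p + 2*2) = (2*p)*(p + 4) = (2*p)*(4 + p) = 2*p*(4 + p))
R(A) = 26 + A (R(A) = A + 26 = 26 + A)
√(R(-13 - 1*(-57)) + o(H)) = √((26 + (-13 - 1*(-57))) + 2*(-107)*(4 - 107)) = √((26 + (-13 + 57)) + 2*(-107)*(-103)) = √((26 + 44) + 22042) = √(70 + 22042) = √22112 = 4*√1382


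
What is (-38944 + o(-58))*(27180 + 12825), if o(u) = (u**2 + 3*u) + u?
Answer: -1432659060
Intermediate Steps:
o(u) = u**2 + 4*u
(-38944 + o(-58))*(27180 + 12825) = (-38944 - 58*(4 - 58))*(27180 + 12825) = (-38944 - 58*(-54))*40005 = (-38944 + 3132)*40005 = -35812*40005 = -1432659060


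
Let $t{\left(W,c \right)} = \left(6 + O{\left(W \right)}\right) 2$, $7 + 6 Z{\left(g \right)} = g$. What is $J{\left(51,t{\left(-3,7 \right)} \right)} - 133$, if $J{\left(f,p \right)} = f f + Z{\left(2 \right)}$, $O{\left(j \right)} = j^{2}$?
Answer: $\frac{14803}{6} \approx 2467.2$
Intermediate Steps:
$Z{\left(g \right)} = - \frac{7}{6} + \frac{g}{6}$
$t{\left(W,c \right)} = 12 + 2 W^{2}$ ($t{\left(W,c \right)} = \left(6 + W^{2}\right) 2 = 12 + 2 W^{2}$)
$J{\left(f,p \right)} = - \frac{5}{6} + f^{2}$ ($J{\left(f,p \right)} = f f + \left(- \frac{7}{6} + \frac{1}{6} \cdot 2\right) = f^{2} + \left(- \frac{7}{6} + \frac{1}{3}\right) = f^{2} - \frac{5}{6} = - \frac{5}{6} + f^{2}$)
$J{\left(51,t{\left(-3,7 \right)} \right)} - 133 = \left(- \frac{5}{6} + 51^{2}\right) - 133 = \left(- \frac{5}{6} + 2601\right) - 133 = \frac{15601}{6} - 133 = \frac{14803}{6}$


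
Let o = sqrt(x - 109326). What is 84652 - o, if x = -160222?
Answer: 84652 - 2*I*sqrt(67387) ≈ 84652.0 - 519.18*I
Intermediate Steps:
o = 2*I*sqrt(67387) (o = sqrt(-160222 - 109326) = sqrt(-269548) = 2*I*sqrt(67387) ≈ 519.18*I)
84652 - o = 84652 - 2*I*sqrt(67387)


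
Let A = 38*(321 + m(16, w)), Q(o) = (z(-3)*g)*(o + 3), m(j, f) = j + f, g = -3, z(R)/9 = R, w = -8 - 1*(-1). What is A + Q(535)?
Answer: 56118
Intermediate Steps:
w = -7 (w = -8 + 1 = -7)
z(R) = 9*R
m(j, f) = f + j
Q(o) = 243 + 81*o (Q(o) = ((9*(-3))*(-3))*(o + 3) = (-27*(-3))*(3 + o) = 81*(3 + o) = 243 + 81*o)
A = 12540 (A = 38*(321 + (-7 + 16)) = 38*(321 + 9) = 38*330 = 12540)
A + Q(535) = 12540 + (243 + 81*535) = 12540 + (243 + 43335) = 12540 + 43578 = 56118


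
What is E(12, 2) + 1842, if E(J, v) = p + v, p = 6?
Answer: 1850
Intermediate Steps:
E(J, v) = 6 + v
E(12, 2) + 1842 = (6 + 2) + 1842 = 8 + 1842 = 1850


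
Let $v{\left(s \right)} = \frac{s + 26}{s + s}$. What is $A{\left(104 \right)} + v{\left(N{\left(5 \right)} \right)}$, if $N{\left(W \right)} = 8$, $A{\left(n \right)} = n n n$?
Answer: $\frac{8998929}{8} \approx 1.1249 \cdot 10^{6}$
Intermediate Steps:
$A{\left(n \right)} = n^{3}$ ($A{\left(n \right)} = n^{2} n = n^{3}$)
$v{\left(s \right)} = \frac{26 + s}{2 s}$
$A{\left(104 \right)} + v{\left(N{\left(5 \right)} \right)} = 104^{3} + \frac{26 + 8}{2 \cdot 8} = 1124864 + \frac{1}{2} \cdot \frac{1}{8} \cdot 34 = 1124864 + \frac{17}{8} = \frac{8998929}{8}$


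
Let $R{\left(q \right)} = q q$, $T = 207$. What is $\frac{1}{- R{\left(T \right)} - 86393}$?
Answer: $- \frac{1}{129242} \approx -7.7374 \cdot 10^{-6}$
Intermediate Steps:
$R{\left(q \right)} = q^{2}$
$\frac{1}{- R{\left(T \right)} - 86393} = \frac{1}{- 207^{2} - 86393} = \frac{1}{\left(-1\right) 42849 - 86393} = \frac{1}{-42849 - 86393} = \frac{1}{-129242} = - \frac{1}{129242}$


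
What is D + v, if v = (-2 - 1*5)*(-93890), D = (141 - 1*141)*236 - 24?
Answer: 657206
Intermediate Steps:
D = -24 (D = (141 - 141)*236 - 24 = 0*236 - 24 = 0 - 24 = -24)
v = 657230 (v = (-2 - 5)*(-93890) = -7*(-93890) = 657230)
D + v = -24 + 657230 = 657206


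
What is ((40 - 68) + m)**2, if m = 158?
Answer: 16900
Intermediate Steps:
((40 - 68) + m)**2 = ((40 - 68) + 158)**2 = (-28 + 158)**2 = 130**2 = 16900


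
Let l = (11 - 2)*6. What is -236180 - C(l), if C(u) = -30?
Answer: -236150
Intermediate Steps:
l = 54 (l = 9*6 = 54)
-236180 - C(l) = -236180 - 1*(-30) = -236180 + 30 = -236150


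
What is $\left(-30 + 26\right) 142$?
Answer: $-568$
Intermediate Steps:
$\left(-30 + 26\right) 142 = \left(-4\right) 142 = -568$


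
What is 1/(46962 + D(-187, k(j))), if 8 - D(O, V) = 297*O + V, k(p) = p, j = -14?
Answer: 1/102523 ≈ 9.7539e-6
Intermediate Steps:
D(O, V) = 8 - V - 297*O (D(O, V) = 8 - (297*O + V) = 8 - (V + 297*O) = 8 + (-V - 297*O) = 8 - V - 297*O)
1/(46962 + D(-187, k(j))) = 1/(46962 + (8 - 1*(-14) - 297*(-187))) = 1/(46962 + (8 + 14 + 55539)) = 1/(46962 + 55561) = 1/102523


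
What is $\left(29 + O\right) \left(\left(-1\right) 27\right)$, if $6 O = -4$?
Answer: $-765$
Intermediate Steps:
$O = - \frac{2}{3}$ ($O = \frac{1}{6} \left(-4\right) = - \frac{2}{3} \approx -0.66667$)
$\left(29 + O\right) \left(\left(-1\right) 27\right) = \left(29 - \frac{2}{3}\right) \left(\left(-1\right) 27\right) = \frac{85}{3} \left(-27\right) = -765$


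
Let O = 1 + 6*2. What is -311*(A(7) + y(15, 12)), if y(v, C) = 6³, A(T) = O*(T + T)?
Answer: -123778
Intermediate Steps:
O = 13 (O = 1 + 12 = 13)
A(T) = 26*T (A(T) = 13*(T + T) = 13*(2*T) = 26*T)
y(v, C) = 216
-311*(A(7) + y(15, 12)) = -311*(26*7 + 216) = -311*(182 + 216) = -311*398 = -123778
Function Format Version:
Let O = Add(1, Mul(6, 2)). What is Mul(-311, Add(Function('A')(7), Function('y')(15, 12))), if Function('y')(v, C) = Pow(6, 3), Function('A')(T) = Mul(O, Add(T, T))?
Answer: -123778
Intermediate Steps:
O = 13 (O = Add(1, 12) = 13)
Function('A')(T) = Mul(26, T) (Function('A')(T) = Mul(13, Add(T, T)) = Mul(13, Mul(2, T)) = Mul(26, T))
Function('y')(v, C) = 216
Mul(-311, Add(Function('A')(7), Function('y')(15, 12))) = Mul(-311, Add(Mul(26, 7), 216)) = Mul(-311, Add(182, 216)) = Mul(-311, 398) = -123778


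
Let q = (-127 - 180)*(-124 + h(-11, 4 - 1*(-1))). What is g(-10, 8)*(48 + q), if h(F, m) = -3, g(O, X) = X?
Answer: 312296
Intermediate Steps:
q = 38989 (q = (-127 - 180)*(-124 - 3) = -307*(-127) = 38989)
g(-10, 8)*(48 + q) = 8*(48 + 38989) = 8*39037 = 312296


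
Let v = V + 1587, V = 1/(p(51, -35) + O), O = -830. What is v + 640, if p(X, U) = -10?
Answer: 1870679/840 ≈ 2227.0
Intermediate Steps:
V = -1/840 (V = 1/(-10 - 830) = 1/(-840) = -1/840 ≈ -0.0011905)
v = 1333079/840 (v = -1/840 + 1587 = 1333079/840 ≈ 1587.0)
v + 640 = 1333079/840 + 640 = 1870679/840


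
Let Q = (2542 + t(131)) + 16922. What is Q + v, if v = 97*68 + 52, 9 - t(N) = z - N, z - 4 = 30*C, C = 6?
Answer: 26068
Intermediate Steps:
z = 184 (z = 4 + 30*6 = 4 + 180 = 184)
t(N) = -175 + N (t(N) = 9 - (184 - N) = 9 + (-184 + N) = -175 + N)
v = 6648 (v = 6596 + 52 = 6648)
Q = 19420 (Q = (2542 + (-175 + 131)) + 16922 = (2542 - 44) + 16922 = 2498 + 16922 = 19420)
Q + v = 19420 + 6648 = 26068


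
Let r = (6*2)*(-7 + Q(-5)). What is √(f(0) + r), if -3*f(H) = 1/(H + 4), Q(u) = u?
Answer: I*√5187/6 ≈ 12.003*I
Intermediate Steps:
f(H) = -1/(3*(4 + H)) (f(H) = -1/(3*(H + 4)) = -1/(3*(4 + H)))
r = -144 (r = (6*2)*(-7 - 5) = 12*(-12) = -144)
√(f(0) + r) = √(-1/(12 + 3*0) - 144) = √(-1/(12 + 0) - 144) = √(-1/12 - 144) = √(-1729/12) = I*√5187/6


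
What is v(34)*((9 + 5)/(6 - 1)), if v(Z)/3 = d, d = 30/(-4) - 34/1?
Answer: -1743/5 ≈ -348.60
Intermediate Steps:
d = -83/2 (d = 30*(-¼) - 34*1 = -15/2 - 34 = -83/2 ≈ -41.500)
v(Z) = -249/2 (v(Z) = 3*(-83/2) = -249/2)
v(34)*((9 + 5)/(6 - 1)) = -249*(9 + 5)/(2*(6 - 1)) = -1743/5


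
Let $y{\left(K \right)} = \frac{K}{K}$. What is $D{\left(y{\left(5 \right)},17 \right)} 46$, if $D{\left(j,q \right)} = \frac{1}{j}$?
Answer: $46$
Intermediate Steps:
$y{\left(K \right)} = 1$
$D{\left(y{\left(5 \right)},17 \right)} 46 = 1^{-1} \cdot 46 = 1 \cdot 46 = 46$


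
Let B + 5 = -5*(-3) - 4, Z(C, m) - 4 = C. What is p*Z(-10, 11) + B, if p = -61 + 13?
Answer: 294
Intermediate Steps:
Z(C, m) = 4 + C
B = 6 (B = -5 + (-5*(-3) - 4) = -5 + (15 - 4) = -5 + 11 = 6)
p = -48
p*Z(-10, 11) + B = -48*(4 - 10) + 6 = -48*(-6) + 6 = 288 + 6 = 294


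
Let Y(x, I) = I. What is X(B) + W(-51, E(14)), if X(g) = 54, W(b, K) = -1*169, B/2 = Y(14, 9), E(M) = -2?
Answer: -115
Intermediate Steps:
B = 18 (B = 2*9 = 18)
W(b, K) = -169
X(B) + W(-51, E(14)) = 54 - 169 = -115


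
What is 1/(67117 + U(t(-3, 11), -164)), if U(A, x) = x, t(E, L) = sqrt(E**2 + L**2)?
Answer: 1/66953 ≈ 1.4936e-5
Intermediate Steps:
1/(67117 + U(t(-3, 11), -164)) = 1/(67117 - 164) = 1/66953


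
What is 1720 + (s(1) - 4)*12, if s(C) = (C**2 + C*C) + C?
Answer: 1708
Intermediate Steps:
s(C) = C + 2*C**2 (s(C) = (C**2 + C**2) + C = 2*C**2 + C = C + 2*C**2)
1720 + (s(1) - 4)*12 = 1720 + (1*(1 + 2*1) - 4)*12 = 1720 + (1*(1 + 2) - 4)*12 = 1720 + (1*3 - 4)*12 = 1720 + (3 - 4)*12 = 1720 - 1*12 = 1720 - 12 = 1708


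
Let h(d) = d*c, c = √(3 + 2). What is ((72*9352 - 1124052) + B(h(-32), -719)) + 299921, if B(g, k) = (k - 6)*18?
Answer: -163837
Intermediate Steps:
c = √5 ≈ 2.2361
h(d) = d*√5
B(g, k) = -108 + 18*k (B(g, k) = (-6 + k)*18 = -108 + 18*k)
((72*9352 - 1124052) + B(h(-32), -719)) + 299921 = ((72*9352 - 1124052) + (-108 + 18*(-719))) + 299921 = ((673344 - 1124052) + (-108 - 12942)) + 299921 = (-450708 - 13050) + 299921 = -463758 + 299921 = -163837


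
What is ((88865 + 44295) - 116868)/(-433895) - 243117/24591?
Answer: -5042280347/508091045 ≈ -9.9240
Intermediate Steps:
((88865 + 44295) - 116868)/(-433895) - 243117/24591 = (133160 - 116868)*(-1/433895) - 243117*1/24591 = 16292*(-1/433895) - 11577/1171 = -16292/433895 - 11577/1171 = -5042280347/508091045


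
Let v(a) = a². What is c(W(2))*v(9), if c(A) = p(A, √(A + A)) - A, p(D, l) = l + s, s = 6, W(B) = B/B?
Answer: 405 + 81*√2 ≈ 519.55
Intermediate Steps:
W(B) = 1
p(D, l) = 6 + l (p(D, l) = l + 6 = 6 + l)
c(A) = 6 - A + √2*√A (c(A) = (6 + √(A + A)) - A = (6 + √(2*A)) - A = (6 + √2*√A) - A = 6 - A + √2*√A)
c(W(2))*v(9) = (6 - 1*1 + √2*√1)*9² = (6 - 1 + √2*1)*81 = (6 - 1 + √2)*81 = (5 + √2)*81 = 405 + 81*√2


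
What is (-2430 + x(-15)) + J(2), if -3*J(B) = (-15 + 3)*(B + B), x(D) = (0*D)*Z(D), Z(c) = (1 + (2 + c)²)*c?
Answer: -2414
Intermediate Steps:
Z(c) = c*(1 + (2 + c)²)
x(D) = 0 (x(D) = (0*D)*(D*(1 + (2 + D)²)) = 0*(D*(1 + (2 + D)²)) = 0)
J(B) = 8*B (J(B) = -(-15 + 3)*(B + B)/3 = -(-4)*2*B = -(-8)*B = 8*B)
(-2430 + x(-15)) + J(2) = (-2430 + 0) + 8*2 = -2430 + 16 = -2414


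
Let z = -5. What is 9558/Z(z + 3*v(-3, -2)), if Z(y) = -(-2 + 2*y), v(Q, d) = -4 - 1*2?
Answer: 1593/8 ≈ 199.13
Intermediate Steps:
v(Q, d) = -6 (v(Q, d) = -4 - 2 = -6)
Z(y) = 2 - 2*y
9558/Z(z + 3*v(-3, -2)) = 9558/(2 - 2*(-5 + 3*(-6))) = 9558/(2 - 2*(-5 - 18)) = 9558/(2 - 2*(-23)) = 9558/(2 + 46) = 9558/48 = 9558*(1/48) = 1593/8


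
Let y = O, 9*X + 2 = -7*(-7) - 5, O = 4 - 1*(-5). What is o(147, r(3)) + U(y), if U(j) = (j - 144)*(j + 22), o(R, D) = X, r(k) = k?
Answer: -12541/3 ≈ -4180.3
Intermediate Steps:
O = 9 (O = 4 + 5 = 9)
X = 14/3 (X = -2/9 + (-7*(-7) - 5)/9 = -2/9 + (49 - 5)/9 = -2/9 + (1/9)*44 = -2/9 + 44/9 = 14/3 ≈ 4.6667)
o(R, D) = 14/3
y = 9
U(j) = (-144 + j)*(22 + j)
o(147, r(3)) + U(y) = 14/3 + (-3168 + 9**2 - 122*9) = 14/3 + (-3168 + 81 - 1098) = 14/3 - 4185 = -12541/3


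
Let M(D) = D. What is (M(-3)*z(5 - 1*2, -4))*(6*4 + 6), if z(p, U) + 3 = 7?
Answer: -360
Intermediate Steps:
z(p, U) = 4 (z(p, U) = -3 + 7 = 4)
(M(-3)*z(5 - 1*2, -4))*(6*4 + 6) = (-3*4)*(6*4 + 6) = -12*(24 + 6) = -12*30 = -360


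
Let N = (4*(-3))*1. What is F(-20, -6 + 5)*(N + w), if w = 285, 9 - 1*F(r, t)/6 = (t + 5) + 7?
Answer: -3276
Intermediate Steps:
F(r, t) = -18 - 6*t (F(r, t) = 54 - 6*((t + 5) + 7) = 54 - 6*((5 + t) + 7) = 54 - 6*(12 + t) = 54 + (-72 - 6*t) = -18 - 6*t)
N = -12 (N = -12*1 = -12)
F(-20, -6 + 5)*(N + w) = (-18 - 6*(-6 + 5))*(-12 + 285) = (-18 - 6*(-1))*273 = (-18 + 6)*273 = -12*273 = -3276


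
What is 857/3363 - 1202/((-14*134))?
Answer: 2825029/3154494 ≈ 0.89556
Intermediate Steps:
857/3363 - 1202/((-14*134)) = 857*(1/3363) - 1202/(-1876) = 857/3363 - 1202*(-1/1876) = 857/3363 + 601/938 = 2825029/3154494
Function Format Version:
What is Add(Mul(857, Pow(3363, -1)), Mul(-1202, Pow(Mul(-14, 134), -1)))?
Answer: Rational(2825029, 3154494) ≈ 0.89556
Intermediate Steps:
Add(Mul(857, Pow(3363, -1)), Mul(-1202, Pow(Mul(-14, 134), -1))) = Add(Mul(857, Rational(1, 3363)), Mul(-1202, Pow(-1876, -1))) = Add(Rational(857, 3363), Mul(-1202, Rational(-1, 1876))) = Add(Rational(857, 3363), Rational(601, 938)) = Rational(2825029, 3154494)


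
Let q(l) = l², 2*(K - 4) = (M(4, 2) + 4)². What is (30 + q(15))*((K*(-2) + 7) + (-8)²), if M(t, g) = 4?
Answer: -255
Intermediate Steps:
K = 36 (K = 4 + (4 + 4)²/2 = 4 + (½)*8² = 4 + (½)*64 = 4 + 32 = 36)
(30 + q(15))*((K*(-2) + 7) + (-8)²) = (30 + 15²)*((36*(-2) + 7) + (-8)²) = (30 + 225)*((-72 + 7) + 64) = 255*(-65 + 64) = 255*(-1) = -255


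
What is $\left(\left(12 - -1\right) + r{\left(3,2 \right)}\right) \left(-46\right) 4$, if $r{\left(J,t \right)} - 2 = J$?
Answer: $-3312$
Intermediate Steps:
$r{\left(J,t \right)} = 2 + J$
$\left(\left(12 - -1\right) + r{\left(3,2 \right)}\right) \left(-46\right) 4 = \left(\left(12 - -1\right) + \left(2 + 3\right)\right) \left(-46\right) 4 = \left(\left(12 + 1\right) + 5\right) \left(-46\right) 4 = \left(13 + 5\right) \left(-46\right) 4 = 18 \left(-46\right) 4 = \left(-828\right) 4 = -3312$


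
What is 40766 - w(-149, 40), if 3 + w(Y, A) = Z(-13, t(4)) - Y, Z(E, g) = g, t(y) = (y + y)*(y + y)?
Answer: 40556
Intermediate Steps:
t(y) = 4*y² (t(y) = (2*y)*(2*y) = 4*y²)
w(Y, A) = 61 - Y (w(Y, A) = -3 + (4*4² - Y) = -3 + (4*16 - Y) = -3 + (64 - Y) = 61 - Y)
40766 - w(-149, 40) = 40766 - (61 - 1*(-149)) = 40766 - (61 + 149) = 40766 - 1*210 = 40766 - 210 = 40556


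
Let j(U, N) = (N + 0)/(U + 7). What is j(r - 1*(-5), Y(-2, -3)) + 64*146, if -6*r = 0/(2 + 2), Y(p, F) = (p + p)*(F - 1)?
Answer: 28036/3 ≈ 9345.3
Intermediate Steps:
Y(p, F) = 2*p*(-1 + F) (Y(p, F) = (2*p)*(-1 + F) = 2*p*(-1 + F))
r = 0 (r = -0/(2 + 2) = -0/4 = -⅙*0 = 0)
j(U, N) = N/(7 + U)
j(r - 1*(-5), Y(-2, -3)) + 64*146 = (2*(-2)*(-1 - 3))/(7 + (0 - 1*(-5))) + 64*146 = (2*(-2)*(-4))/(7 + (0 + 5)) + 9344 = 16/(7 + 5) + 9344 = 16/12 + 9344 = 16*(1/12) + 9344 = 4/3 + 9344 = 28036/3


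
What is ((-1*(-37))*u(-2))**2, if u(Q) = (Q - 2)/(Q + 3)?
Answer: 21904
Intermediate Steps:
u(Q) = (-2 + Q)/(3 + Q)
((-1*(-37))*u(-2))**2 = ((-1*(-37))*((-2 - 2)/(3 - 2)))**2 = (37*(-4/1))**2 = (37*(1*(-4)))**2 = (37*(-4))**2 = (-148)**2 = 21904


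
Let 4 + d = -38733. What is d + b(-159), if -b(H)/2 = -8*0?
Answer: -38737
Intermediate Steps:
d = -38737 (d = -4 - 38733 = -38737)
b(H) = 0 (b(H) = -(-16)*0 = -2*0 = 0)
d + b(-159) = -38737 + 0 = -38737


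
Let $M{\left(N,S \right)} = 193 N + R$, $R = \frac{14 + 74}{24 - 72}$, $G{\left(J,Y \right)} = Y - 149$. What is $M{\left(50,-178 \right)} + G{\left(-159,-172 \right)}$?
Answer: $\frac{55963}{6} \approx 9327.2$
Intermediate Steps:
$G{\left(J,Y \right)} = -149 + Y$
$R = - \frac{11}{6}$ ($R = \frac{88}{-48} = 88 \left(- \frac{1}{48}\right) = - \frac{11}{6} \approx -1.8333$)
$M{\left(N,S \right)} = - \frac{11}{6} + 193 N$ ($M{\left(N,S \right)} = 193 N - \frac{11}{6} = - \frac{11}{6} + 193 N$)
$M{\left(50,-178 \right)} + G{\left(-159,-172 \right)} = \left(- \frac{11}{6} + 193 \cdot 50\right) - 321 = \left(- \frac{11}{6} + 9650\right) - 321 = \frac{57889}{6} - 321 = \frac{55963}{6}$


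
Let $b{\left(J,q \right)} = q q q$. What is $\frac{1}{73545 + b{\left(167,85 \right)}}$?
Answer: $\frac{1}{687670} \approx 1.4542 \cdot 10^{-6}$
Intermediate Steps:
$b{\left(J,q \right)} = q^{3}$ ($b{\left(J,q \right)} = q^{2} q = q^{3}$)
$\frac{1}{73545 + b{\left(167,85 \right)}} = \frac{1}{73545 + 85^{3}} = \frac{1}{73545 + 614125} = \frac{1}{687670}$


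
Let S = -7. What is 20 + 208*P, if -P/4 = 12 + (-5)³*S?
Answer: -737964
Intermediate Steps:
P = -3548 (P = -4*(12 + (-5)³*(-7)) = -4*(12 - 125*(-7)) = -4*(12 + 875) = -4*887 = -3548)
20 + 208*P = 20 + 208*(-3548) = 20 - 737984 = -737964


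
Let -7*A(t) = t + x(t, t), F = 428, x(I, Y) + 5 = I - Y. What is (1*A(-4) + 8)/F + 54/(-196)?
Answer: -5323/20972 ≈ -0.25381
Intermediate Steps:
x(I, Y) = -5 + I - Y (x(I, Y) = -5 + (I - Y) = -5 + I - Y)
A(t) = 5/7 - t/7 (A(t) = -(t + (-5 + t - t))/7 = -(t - 5)/7 = -(-5 + t)/7 = 5/7 - t/7)
(1*A(-4) + 8)/F + 54/(-196) = (1*(5/7 - ⅐*(-4)) + 8)/428 + 54/(-196) = (1*(5/7 + 4/7) + 8)*(1/428) + 54*(-1/196) = (1*(9/7) + 8)*(1/428) - 27/98 = (9/7 + 8)*(1/428) - 27/98 = (65/7)*(1/428) - 27/98 = 65/2996 - 27/98 = -5323/20972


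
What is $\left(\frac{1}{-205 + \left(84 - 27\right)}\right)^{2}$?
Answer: $\frac{1}{21904} \approx 4.5654 \cdot 10^{-5}$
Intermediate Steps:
$\left(\frac{1}{-205 + \left(84 - 27\right)}\right)^{2} = \left(\frac{1}{-205 + 57}\right)^{2} = \left(\frac{1}{-148}\right)^{2} = \left(- \frac{1}{148}\right)^{2} = \frac{1}{21904}$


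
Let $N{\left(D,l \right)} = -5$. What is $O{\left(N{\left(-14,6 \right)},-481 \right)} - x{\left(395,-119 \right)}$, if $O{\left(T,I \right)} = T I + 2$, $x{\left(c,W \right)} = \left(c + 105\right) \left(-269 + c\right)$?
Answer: $-60593$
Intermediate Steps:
$x{\left(c,W \right)} = \left(-269 + c\right) \left(105 + c\right)$ ($x{\left(c,W \right)} = \left(105 + c\right) \left(-269 + c\right) = \left(-269 + c\right) \left(105 + c\right)$)
$O{\left(T,I \right)} = 2 + I T$ ($O{\left(T,I \right)} = I T + 2 = 2 + I T$)
$O{\left(N{\left(-14,6 \right)},-481 \right)} - x{\left(395,-119 \right)} = \left(2 - -2405\right) - \left(-28245 + 395^{2} - 64780\right) = \left(2 + 2405\right) - \left(-28245 + 156025 - 64780\right) = 2407 - 63000 = -60593$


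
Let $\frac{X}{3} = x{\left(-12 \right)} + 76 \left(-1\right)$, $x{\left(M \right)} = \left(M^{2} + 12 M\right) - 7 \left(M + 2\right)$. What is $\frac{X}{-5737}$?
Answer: $\frac{18}{5737} \approx 0.0031375$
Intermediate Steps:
$x{\left(M \right)} = -14 + M^{2} + 5 M$ ($x{\left(M \right)} = \left(M^{2} + 12 M\right) - 7 \left(2 + M\right) = \left(M^{2} + 12 M\right) - \left(14 + 7 M\right) = -14 + M^{2} + 5 M$)
$X = -18$ ($X = 3 \left(\left(-14 + \left(-12\right)^{2} + 5 \left(-12\right)\right) + 76 \left(-1\right)\right) = 3 \left(\left(-14 + 144 - 60\right) - 76\right) = 3 \left(70 - 76\right) = 3 \left(-6\right) = -18$)
$\frac{X}{-5737} = - \frac{18}{-5737} = \left(-18\right) \left(- \frac{1}{5737}\right) = \frac{18}{5737}$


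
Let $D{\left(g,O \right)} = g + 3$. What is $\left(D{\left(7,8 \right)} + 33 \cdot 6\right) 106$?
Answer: $22048$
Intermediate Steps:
$D{\left(g,O \right)} = 3 + g$
$\left(D{\left(7,8 \right)} + 33 \cdot 6\right) 106 = \left(\left(3 + 7\right) + 33 \cdot 6\right) 106 = \left(10 + 198\right) 106 = 208 \cdot 106 = 22048$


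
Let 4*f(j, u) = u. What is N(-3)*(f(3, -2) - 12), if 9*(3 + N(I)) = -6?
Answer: 275/6 ≈ 45.833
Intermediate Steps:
f(j, u) = u/4
N(I) = -11/3 (N(I) = -3 + (⅑)*(-6) = -3 - ⅔ = -11/3)
N(-3)*(f(3, -2) - 12) = -11*((¼)*(-2) - 12)/3 = -11*(-½ - 12)/3 = -11/3*(-25/2) = 275/6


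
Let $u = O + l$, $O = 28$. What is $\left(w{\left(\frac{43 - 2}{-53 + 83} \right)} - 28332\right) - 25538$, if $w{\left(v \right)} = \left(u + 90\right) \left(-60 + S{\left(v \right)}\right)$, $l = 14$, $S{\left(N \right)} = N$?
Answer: $- \frac{308048}{5} \approx -61610.0$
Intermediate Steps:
$u = 42$ ($u = 28 + 14 = 42$)
$w{\left(v \right)} = -7920 + 132 v$ ($w{\left(v \right)} = \left(42 + 90\right) \left(-60 + v\right) = 132 \left(-60 + v\right) = -7920 + 132 v$)
$\left(w{\left(\frac{43 - 2}{-53 + 83} \right)} - 28332\right) - 25538 = \left(\left(-7920 + 132 \frac{43 - 2}{-53 + 83}\right) - 28332\right) - 25538 = \left(\left(-7920 + 132 \cdot \frac{41}{30}\right) - 28332\right) - 25538 = \left(\left(-7920 + \frac{902}{5}\right) - 28332\right) - 25538 = \left(- \frac{38698}{5} - 28332\right) - 25538 = - \frac{180358}{5} - 25538 = - \frac{308048}{5}$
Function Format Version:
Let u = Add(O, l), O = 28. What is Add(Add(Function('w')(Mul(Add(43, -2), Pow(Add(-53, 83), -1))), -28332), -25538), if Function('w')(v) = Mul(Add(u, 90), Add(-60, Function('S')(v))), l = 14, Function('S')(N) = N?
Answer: Rational(-308048, 5) ≈ -61610.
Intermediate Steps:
u = 42 (u = Add(28, 14) = 42)
Function('w')(v) = Add(-7920, Mul(132, v)) (Function('w')(v) = Mul(Add(42, 90), Add(-60, v)) = Mul(132, Add(-60, v)) = Add(-7920, Mul(132, v)))
Add(Add(Function('w')(Mul(Add(43, -2), Pow(Add(-53, 83), -1))), -28332), -25538) = Add(Add(Add(-7920, Mul(132, Mul(Add(43, -2), Pow(Add(-53, 83), -1)))), -28332), -25538) = Add(Add(Add(-7920, Mul(132, Mul(41, Pow(30, -1)))), -28332), -25538) = Add(Add(Add(-7920, Mul(132, Mul(41, Rational(1, 30)))), -28332), -25538) = Add(Add(Add(-7920, Mul(132, Rational(41, 30))), -28332), -25538) = Add(Add(Add(-7920, Rational(902, 5)), -28332), -25538) = Add(Add(Rational(-38698, 5), -28332), -25538) = Add(Rational(-180358, 5), -25538) = Rational(-308048, 5)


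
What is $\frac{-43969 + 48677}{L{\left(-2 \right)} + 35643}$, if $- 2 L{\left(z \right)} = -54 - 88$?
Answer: $\frac{2354}{17857} \approx 0.13182$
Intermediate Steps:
$L{\left(z \right)} = 71$ ($L{\left(z \right)} = - \frac{-54 - 88}{2} = \left(- \frac{1}{2}\right) \left(-142\right) = 71$)
$\frac{-43969 + 48677}{L{\left(-2 \right)} + 35643} = \frac{-43969 + 48677}{71 + 35643} = \frac{4708}{35714} = 4708 \cdot \frac{1}{35714} = \frac{2354}{17857}$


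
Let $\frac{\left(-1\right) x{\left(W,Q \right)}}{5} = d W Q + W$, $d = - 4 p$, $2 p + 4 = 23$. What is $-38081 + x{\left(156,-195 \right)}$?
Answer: $-5818661$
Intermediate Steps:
$p = \frac{19}{2}$ ($p = -2 + \frac{1}{2} \cdot 23 = -2 + \frac{23}{2} = \frac{19}{2} \approx 9.5$)
$d = -38$ ($d = \left(-4\right) \frac{19}{2} = -38$)
$x{\left(W,Q \right)} = - 5 W + 190 Q W$ ($x{\left(W,Q \right)} = - 5 \left(- 38 W Q + W\right) = - 5 \left(- 38 Q W + W\right) = - 5 \left(W - 38 Q W\right) = - 5 W + 190 Q W$)
$-38081 + x{\left(156,-195 \right)} = -38081 + 5 \cdot 156 \left(-1 + 38 \left(-195\right)\right) = -38081 + 5 \cdot 156 \left(-1 - 7410\right) = -38081 + 5 \cdot 156 \left(-7411\right) = -38081 - 5780580 = -5818661$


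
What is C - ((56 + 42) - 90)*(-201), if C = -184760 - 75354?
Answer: -258506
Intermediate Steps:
C = -260114
C - ((56 + 42) - 90)*(-201) = -260114 - ((56 + 42) - 90)*(-201) = -260114 - (98 - 90)*(-201) = -260114 - 8*(-201) = -260114 - 1*(-1608) = -260114 + 1608 = -258506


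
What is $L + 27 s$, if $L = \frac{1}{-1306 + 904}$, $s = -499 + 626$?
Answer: $\frac{1378457}{402} \approx 3429.0$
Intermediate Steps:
$s = 127$
$L = - \frac{1}{402}$ ($L = \frac{1}{-402} = - \frac{1}{402} \approx -0.0024876$)
$L + 27 s = - \frac{1}{402} + 27 \cdot 127 = - \frac{1}{402} + 3429 = \frac{1378457}{402}$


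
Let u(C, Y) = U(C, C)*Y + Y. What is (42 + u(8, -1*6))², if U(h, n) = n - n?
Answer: 1296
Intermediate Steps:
U(h, n) = 0
u(C, Y) = Y (u(C, Y) = 0*Y + Y = 0 + Y = Y)
(42 + u(8, -1*6))² = (42 - 1*6)² = (42 - 6)² = 36² = 1296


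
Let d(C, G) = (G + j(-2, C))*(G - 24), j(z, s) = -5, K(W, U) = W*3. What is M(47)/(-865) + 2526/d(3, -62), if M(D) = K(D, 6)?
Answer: 686274/2492065 ≈ 0.27538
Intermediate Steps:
K(W, U) = 3*W
d(C, G) = (-24 + G)*(-5 + G) (d(C, G) = (G - 5)*(G - 24) = (-5 + G)*(-24 + G) = (-24 + G)*(-5 + G))
M(D) = 3*D
M(47)/(-865) + 2526/d(3, -62) = (3*47)/(-865) + 2526/(120 + (-62)² - 29*(-62)) = 141*(-1/865) + 2526/(120 + 3844 + 1798) = -141/865 + 2526/5762 = -141/865 + 2526*(1/5762) = -141/865 + 1263/2881 = 686274/2492065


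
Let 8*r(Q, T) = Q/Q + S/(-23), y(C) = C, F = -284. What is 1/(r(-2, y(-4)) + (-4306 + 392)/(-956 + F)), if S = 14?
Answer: 28520/91417 ≈ 0.31198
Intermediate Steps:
r(Q, T) = 9/184 (r(Q, T) = (Q/Q + 14/(-23))/8 = (1 + 14*(-1/23))/8 = (1 - 14/23)/8 = (⅛)*(9/23) = 9/184)
1/(r(-2, y(-4)) + (-4306 + 392)/(-956 + F)) = 1/(9/184 + (-4306 + 392)/(-956 - 284)) = 1/(9/184 - 3914/(-1240)) = 1/(9/184 - 3914*(-1/1240)) = 1/(9/184 + 1957/620) = 1/(91417/28520) = 28520/91417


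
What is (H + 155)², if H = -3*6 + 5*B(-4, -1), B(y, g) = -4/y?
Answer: 20164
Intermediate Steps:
H = -13 (H = -3*6 + 5*(-4/(-4)) = -18 + 5*(-4*(-¼)) = -18 + 5*1 = -18 + 5 = -13)
(H + 155)² = (-13 + 155)² = 142² = 20164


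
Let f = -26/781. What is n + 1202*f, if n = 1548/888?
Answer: -2211899/57794 ≈ -38.272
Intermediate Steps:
n = 129/74 (n = 1548*(1/888) = 129/74 ≈ 1.7432)
f = -26/781 (f = -26*1/781 = -26/781 ≈ -0.033291)
n + 1202*f = 129/74 + 1202*(-26/781) = 129/74 - 31252/781 = -2211899/57794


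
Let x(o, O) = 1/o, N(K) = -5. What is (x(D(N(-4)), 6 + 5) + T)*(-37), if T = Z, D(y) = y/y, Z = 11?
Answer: -444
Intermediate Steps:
D(y) = 1
T = 11
(x(D(N(-4)), 6 + 5) + T)*(-37) = (1/1 + 11)*(-37) = (1 + 11)*(-37) = 12*(-37) = -444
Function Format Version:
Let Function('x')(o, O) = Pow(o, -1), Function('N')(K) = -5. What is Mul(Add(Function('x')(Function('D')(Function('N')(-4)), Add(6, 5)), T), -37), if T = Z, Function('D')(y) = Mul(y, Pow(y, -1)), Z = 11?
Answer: -444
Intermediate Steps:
Function('D')(y) = 1
T = 11
Mul(Add(Function('x')(Function('D')(Function('N')(-4)), Add(6, 5)), T), -37) = Mul(Add(Pow(1, -1), 11), -37) = Mul(Add(1, 11), -37) = Mul(12, -37) = -444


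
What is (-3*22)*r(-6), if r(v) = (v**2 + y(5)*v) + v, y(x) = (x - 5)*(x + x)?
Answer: -1980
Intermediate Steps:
y(x) = 2*x*(-5 + x) (y(x) = (-5 + x)*(2*x) = 2*x*(-5 + x))
r(v) = v + v**2 (r(v) = (v**2 + (2*5*(-5 + 5))*v) + v = (v**2 + (2*5*0)*v) + v = (v**2 + 0*v) + v = (v**2 + 0) + v = v**2 + v = v + v**2)
(-3*22)*r(-6) = (-3*22)*(-6*(1 - 6)) = -(-396)*(-5) = -66*30 = -1980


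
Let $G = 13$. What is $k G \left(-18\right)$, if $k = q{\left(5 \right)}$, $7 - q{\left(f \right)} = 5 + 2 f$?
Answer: $1872$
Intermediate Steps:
$q{\left(f \right)} = 2 - 2 f$ ($q{\left(f \right)} = 7 - \left(5 + 2 f\right) = 2 - 2 f$)
$k = -8$ ($k = 2 - 10 = -8$)
$k G \left(-18\right) = \left(-8\right) 13 \left(-18\right) = \left(-104\right) \left(-18\right) = 1872$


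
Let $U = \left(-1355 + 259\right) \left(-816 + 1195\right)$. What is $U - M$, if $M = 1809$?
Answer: $-417193$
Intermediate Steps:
$U = -415384$ ($U = \left(-1096\right) 379 = -415384$)
$U - M = -415384 - 1809 = -417193$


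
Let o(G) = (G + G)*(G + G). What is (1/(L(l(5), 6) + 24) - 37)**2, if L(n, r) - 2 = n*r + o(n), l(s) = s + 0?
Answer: 33304441/24336 ≈ 1368.5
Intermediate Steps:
l(s) = s
o(G) = 4*G**2 (o(G) = (2*G)*(2*G) = 4*G**2)
L(n, r) = 2 + 4*n**2 + n*r (L(n, r) = 2 + (n*r + 4*n**2) = 2 + (4*n**2 + n*r) = 2 + 4*n**2 + n*r)
(1/(L(l(5), 6) + 24) - 37)**2 = (1/((2 + 4*5**2 + 5*6) + 24) - 37)**2 = (1/((2 + 4*25 + 30) + 24) - 37)**2 = (1/((2 + 100 + 30) + 24) - 37)**2 = (1/(132 + 24) - 37)**2 = (1/156 - 37)**2 = (-5771/156)**2 = 33304441/24336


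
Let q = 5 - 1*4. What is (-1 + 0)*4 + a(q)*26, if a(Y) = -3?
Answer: -82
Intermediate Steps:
q = 1 (q = 5 - 4 = 1)
(-1 + 0)*4 + a(q)*26 = (-1 + 0)*4 - 3*26 = -1*4 - 78 = -4 - 78 = -82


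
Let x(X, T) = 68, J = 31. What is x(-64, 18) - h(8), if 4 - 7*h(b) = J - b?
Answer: 495/7 ≈ 70.714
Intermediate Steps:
h(b) = -27/7 + b/7 (h(b) = 4/7 - (31 - b)/7 = 4/7 + (-31/7 + b/7) = -27/7 + b/7)
x(-64, 18) - h(8) = 68 - (-27/7 + (1/7)*8) = 68 - (-27/7 + 8/7) = 68 - 1*(-19/7) = 68 + 19/7 = 495/7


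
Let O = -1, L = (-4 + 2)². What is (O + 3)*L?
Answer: 8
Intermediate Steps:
L = 4 (L = (-2)² = 4)
(O + 3)*L = (-1 + 3)*4 = 2*4 = 8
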